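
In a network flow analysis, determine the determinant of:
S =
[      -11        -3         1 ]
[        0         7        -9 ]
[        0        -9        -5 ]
det(S) = 1276

Expand along row 0 (cofactor expansion): det(S) = a*(e*i - f*h) - b*(d*i - f*g) + c*(d*h - e*g), where the 3×3 is [[a, b, c], [d, e, f], [g, h, i]].
Minor M_00 = (7)*(-5) - (-9)*(-9) = -35 - 81 = -116.
Minor M_01 = (0)*(-5) - (-9)*(0) = 0 - 0 = 0.
Minor M_02 = (0)*(-9) - (7)*(0) = 0 - 0 = 0.
det(S) = (-11)*(-116) - (-3)*(0) + (1)*(0) = 1276 + 0 + 0 = 1276.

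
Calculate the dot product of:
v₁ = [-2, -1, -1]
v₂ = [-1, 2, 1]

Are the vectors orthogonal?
-1, No

The dot product is the sum of products of corresponding components.
v₁·v₂ = (-2)*(-1) + (-1)*(2) + (-1)*(1) = 2 - 2 - 1 = -1.
Two vectors are orthogonal iff their dot product is 0; here the dot product is -1, so the vectors are not orthogonal.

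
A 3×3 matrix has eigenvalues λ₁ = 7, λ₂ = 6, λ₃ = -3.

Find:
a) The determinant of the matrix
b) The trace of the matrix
det = -126, trace = 10

Two standard eigenvalue identities:
- det(A) equals the product of the eigenvalues (counted with multiplicity).
- trace(A) equals the sum of the eigenvalues.
det(A) = (7)*(6)*(-3) = -126.
trace(A) = 7 + 6 - 3 = 10.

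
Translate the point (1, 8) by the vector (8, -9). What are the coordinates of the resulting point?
(9, -1)

Translation by (8, -9):
x' = 1 + 8 = 9
y' = 8 + -9 = -1
Homogeneous matrix: [[1, 0, 8], [0, 1, -9], [0, 0, 1]]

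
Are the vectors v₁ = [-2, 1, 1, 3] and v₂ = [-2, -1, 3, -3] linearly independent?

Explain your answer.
Yes, linearly independent

Two vectors are linearly dependent iff one is a scalar multiple of the other.
No single scalar k satisfies v₂ = k·v₁ (the ratios of corresponding entries disagree), so v₁ and v₂ are linearly independent.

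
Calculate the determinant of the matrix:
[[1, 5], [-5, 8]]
33

For a 2×2 matrix [[a, b], [c, d]], det = ad - bc
det = (1)(8) - (5)(-5) = 8 - -25 = 33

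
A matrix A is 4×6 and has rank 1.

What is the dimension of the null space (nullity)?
5

The rank-nullity theorem for an m×n matrix states:
rank(A) + nullity(A) = n (the number of columns).
Here n = 6 and rank(A) = 1, so nullity(A) = 6 - 1 = 5.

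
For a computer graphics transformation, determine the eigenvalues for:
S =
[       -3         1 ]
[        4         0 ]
λ = -4, 1

Solve det(S - λI) = 0. For a 2×2 matrix the characteristic equation is λ² - (trace)λ + det = 0.
trace(S) = a + d = -3 + 0 = -3.
det(S) = a*d - b*c = (-3)*(0) - (1)*(4) = 0 - 4 = -4.
Characteristic equation: λ² - (-3)λ + (-4) = 0.
Discriminant = (-3)² - 4*(-4) = 9 + 16 = 25.
λ = (-3 ± √25) / 2 = (-3 ± 5) / 2 = -4, 1.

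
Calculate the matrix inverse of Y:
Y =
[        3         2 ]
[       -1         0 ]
det(Y) = 2
Y⁻¹ =
[        0        -1 ]
[      1/2       3/2 ]

For a 2×2 matrix Y = [[a, b], [c, d]] with det(Y) ≠ 0, Y⁻¹ = (1/det(Y)) * [[d, -b], [-c, a]].
det(Y) = (3)*(0) - (2)*(-1) = 0 + 2 = 2.
Y⁻¹ = (1/2) * [[0, -2], [1, 3]].
Dividing each entry by 2 and reducing:
Y⁻¹ =
[        0        -1 ]
[      1/2       3/2 ]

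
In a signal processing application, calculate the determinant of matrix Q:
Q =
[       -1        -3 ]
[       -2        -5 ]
det(Q) = -1

For a 2×2 matrix [[a, b], [c, d]], det = a*d - b*c.
det(Q) = (-1)*(-5) - (-3)*(-2) = 5 - 6 = -1.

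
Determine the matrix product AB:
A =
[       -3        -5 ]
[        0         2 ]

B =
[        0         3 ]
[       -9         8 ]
AB =
[       45       -49 ]
[      -18        16 ]

Matrix multiplication: (AB)[i][j] = sum over k of A[i][k] * B[k][j].
  (AB)[0][0] = (-3)*(0) + (-5)*(-9) = 45
  (AB)[0][1] = (-3)*(3) + (-5)*(8) = -49
  (AB)[1][0] = (0)*(0) + (2)*(-9) = -18
  (AB)[1][1] = (0)*(3) + (2)*(8) = 16
AB =
[       45       -49 ]
[      -18        16 ]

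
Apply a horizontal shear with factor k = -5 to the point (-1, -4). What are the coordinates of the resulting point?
(19, -4)

Shear matrix for horizontal shear with factor k = -5:
[[1, -5], [0, 1]]
Result: (-1, -4) → (19, -4)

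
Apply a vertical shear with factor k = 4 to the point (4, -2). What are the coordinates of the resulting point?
(4, 14)

Shear matrix for vertical shear with factor k = 4:
[[1, 0], [4, 1]]
Result: (4, -2) → (4, 14)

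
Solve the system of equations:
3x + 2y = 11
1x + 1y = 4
x = 3, y = 1

Use elimination (row reduction):
Equation 1: 3x + 2y = 11.
Equation 2: 1x + 1y = 4.
Multiply Eq1 by 1 and Eq2 by 3: 3x + 2y = 11;  3x + 3y = 12.
Subtract: (1)y = 1, so y = 1.
Back-substitute into Eq1: 3x + 2*(1) = 11, so x = 3.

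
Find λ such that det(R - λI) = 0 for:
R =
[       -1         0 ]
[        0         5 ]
λ = -1, 5

Solve det(R - λI) = 0. For a 2×2 matrix the characteristic equation is λ² - (trace)λ + det = 0.
trace(R) = a + d = -1 + 5 = 4.
det(R) = a*d - b*c = (-1)*(5) - (0)*(0) = -5 - 0 = -5.
Characteristic equation: λ² - (4)λ + (-5) = 0.
Discriminant = (4)² - 4*(-5) = 16 + 20 = 36.
λ = (4 ± √36) / 2 = (4 ± 6) / 2 = -1, 5.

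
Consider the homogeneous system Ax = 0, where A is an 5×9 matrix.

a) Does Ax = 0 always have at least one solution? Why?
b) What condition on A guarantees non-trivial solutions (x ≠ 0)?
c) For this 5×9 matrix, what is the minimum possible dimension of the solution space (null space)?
a) Yes, x = 0 is always a solution. b) When A has linearly dependent columns (rank < n). c) Minimum nullity = 4.

a) x = 0 satisfies A·0 = 0, so the zero vector is always a solution.
b) Non-trivial solutions exist iff the columns of A are linearly dependent, equivalently rank(A) < n (the number of columns).
c) By rank-nullity, rank(A) + nullity(A) = n = 9. Since A has only 5 rows, rank(A) ≤ 5, so nullity(A) ≥ 9 - 5 = 4.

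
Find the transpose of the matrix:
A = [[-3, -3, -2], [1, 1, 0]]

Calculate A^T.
[[-3, 1], [-3, 1], [-2, 0]]

The transpose sends entry (i,j) to (j,i); rows become columns.
Row 0 of A: [-3, -3, -2] -> column 0 of A^T.
Row 1 of A: [1, 1, 0] -> column 1 of A^T.
A^T = [[-3, 1], [-3, 1], [-2, 0]]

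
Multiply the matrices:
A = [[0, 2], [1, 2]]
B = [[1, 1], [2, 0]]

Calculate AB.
[[4, 0], [5, 1]]

Each entry (i,j) of AB = sum over k of A[i][k]*B[k][j].
(AB)[0][0] = (0)*(1) + (2)*(2) = 4
(AB)[0][1] = (0)*(1) + (2)*(0) = 0
(AB)[1][0] = (1)*(1) + (2)*(2) = 5
(AB)[1][1] = (1)*(1) + (2)*(0) = 1
AB = [[4, 0], [5, 1]]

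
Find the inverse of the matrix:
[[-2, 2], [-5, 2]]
[[1/3, -1/3], [5/6, -1/3]]

For [[a,b],[c,d]], inverse = (1/det)·[[d,-b],[-c,a]]
det = -2·2 - 2·-5 = 6
Inverse = (1/6)·[[2, -2], [5, -2]]
        = [[1/3, -1/3], [5/6, -1/3]]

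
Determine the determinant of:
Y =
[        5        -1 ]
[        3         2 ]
det(Y) = 13

For a 2×2 matrix [[a, b], [c, d]], det = a*d - b*c.
det(Y) = (5)*(2) - (-1)*(3) = 10 + 3 = 13.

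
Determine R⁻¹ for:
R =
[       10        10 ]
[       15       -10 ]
det(R) = -250
R⁻¹ =
[     1/25      1/25 ]
[     3/50     -1/25 ]

For a 2×2 matrix R = [[a, b], [c, d]] with det(R) ≠ 0, R⁻¹ = (1/det(R)) * [[d, -b], [-c, a]].
det(R) = (10)*(-10) - (10)*(15) = -100 - 150 = -250.
R⁻¹ = (1/-250) * [[-10, -10], [-15, 10]].
Dividing each entry by -250 and reducing:
R⁻¹ =
[     1/25      1/25 ]
[     3/50     -1/25 ]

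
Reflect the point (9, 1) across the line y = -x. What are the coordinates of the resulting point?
(-1, -9)

Reflection across line y = -x: (9, 1) → (-1, -9)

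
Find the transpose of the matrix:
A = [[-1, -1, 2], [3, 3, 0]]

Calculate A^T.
[[-1, 3], [-1, 3], [2, 0]]

The transpose sends entry (i,j) to (j,i); rows become columns.
Row 0 of A: [-1, -1, 2] -> column 0 of A^T.
Row 1 of A: [3, 3, 0] -> column 1 of A^T.
A^T = [[-1, 3], [-1, 3], [2, 0]]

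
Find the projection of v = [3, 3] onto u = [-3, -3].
[3, 3]

The projection of v onto u is proj_u(v) = ((v·u) / (u·u)) · u.
v·u = (3)*(-3) + (3)*(-3) = -18.
u·u = (-3)*(-3) + (-3)*(-3) = 18.
coefficient = -18 / 18 = -1.
proj_u(v) = -1 · [-3, -3] = [3, 3].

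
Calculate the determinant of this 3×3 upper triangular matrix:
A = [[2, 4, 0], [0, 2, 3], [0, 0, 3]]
12

The determinant of a triangular matrix is the product of its diagonal entries (the off-diagonal entries above the diagonal do not affect it).
det(A) = (2) * (2) * (3) = 12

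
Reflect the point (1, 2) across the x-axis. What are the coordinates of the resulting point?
(1, -2)

Reflection across x-axis: (1, 2) → (1, -2)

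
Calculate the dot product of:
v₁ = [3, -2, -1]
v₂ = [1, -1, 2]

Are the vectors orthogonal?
3, No

The dot product is the sum of products of corresponding components.
v₁·v₂ = (3)*(1) + (-2)*(-1) + (-1)*(2) = 3 + 2 - 2 = 3.
Two vectors are orthogonal iff their dot product is 0; here the dot product is 3, so the vectors are not orthogonal.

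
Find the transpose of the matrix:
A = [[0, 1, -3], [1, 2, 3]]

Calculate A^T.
[[0, 1], [1, 2], [-3, 3]]

The transpose sends entry (i,j) to (j,i); rows become columns.
Row 0 of A: [0, 1, -3] -> column 0 of A^T.
Row 1 of A: [1, 2, 3] -> column 1 of A^T.
A^T = [[0, 1], [1, 2], [-3, 3]]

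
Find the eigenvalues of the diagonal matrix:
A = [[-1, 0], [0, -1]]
λ₁ = -1, λ₂ = -1

The characteristic polynomial of A is det(A - λI) = (-1 - λ)(-1 - λ) = 0.
The roots are λ = -1 and λ = -1, so the eigenvalues are the diagonal entries.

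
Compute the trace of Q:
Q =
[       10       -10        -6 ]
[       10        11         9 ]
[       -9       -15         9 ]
tr(Q) = 10 + 11 + 9 = 30

The trace of a square matrix is the sum of its diagonal entries.
Diagonal entries of Q: Q[0][0] = 10, Q[1][1] = 11, Q[2][2] = 9.
tr(Q) = 10 + 11 + 9 = 30.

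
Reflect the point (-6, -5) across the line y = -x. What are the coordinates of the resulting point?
(5, 6)

Reflection across line y = -x: (-6, -5) → (5, 6)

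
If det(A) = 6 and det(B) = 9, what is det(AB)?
54

Use the multiplicative property of determinants: det(AB) = det(A)*det(B).
det(AB) = (6)*(9) = 54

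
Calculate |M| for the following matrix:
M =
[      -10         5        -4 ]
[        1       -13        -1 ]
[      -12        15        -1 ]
det(M) = 349

Expand along row 0 (cofactor expansion): det(M) = a*(e*i - f*h) - b*(d*i - f*g) + c*(d*h - e*g), where the 3×3 is [[a, b, c], [d, e, f], [g, h, i]].
Minor M_00 = (-13)*(-1) - (-1)*(15) = 13 + 15 = 28.
Minor M_01 = (1)*(-1) - (-1)*(-12) = -1 - 12 = -13.
Minor M_02 = (1)*(15) - (-13)*(-12) = 15 - 156 = -141.
det(M) = (-10)*(28) - (5)*(-13) + (-4)*(-141) = -280 + 65 + 564 = 349.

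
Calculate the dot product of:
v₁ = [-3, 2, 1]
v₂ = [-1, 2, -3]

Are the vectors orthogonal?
4, No

The dot product is the sum of products of corresponding components.
v₁·v₂ = (-3)*(-1) + (2)*(2) + (1)*(-3) = 3 + 4 - 3 = 4.
Two vectors are orthogonal iff their dot product is 0; here the dot product is 4, so the vectors are not orthogonal.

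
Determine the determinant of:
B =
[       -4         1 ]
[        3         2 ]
det(B) = -11

For a 2×2 matrix [[a, b], [c, d]], det = a*d - b*c.
det(B) = (-4)*(2) - (1)*(3) = -8 - 3 = -11.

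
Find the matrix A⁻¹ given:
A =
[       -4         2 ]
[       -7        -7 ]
det(A) = 42
A⁻¹ =
[     -1/6     -1/21 ]
[      1/6     -2/21 ]

For a 2×2 matrix A = [[a, b], [c, d]] with det(A) ≠ 0, A⁻¹ = (1/det(A)) * [[d, -b], [-c, a]].
det(A) = (-4)*(-7) - (2)*(-7) = 28 + 14 = 42.
A⁻¹ = (1/42) * [[-7, -2], [7, -4]].
Dividing each entry by 42 and reducing:
A⁻¹ =
[     -1/6     -1/21 ]
[      1/6     -2/21 ]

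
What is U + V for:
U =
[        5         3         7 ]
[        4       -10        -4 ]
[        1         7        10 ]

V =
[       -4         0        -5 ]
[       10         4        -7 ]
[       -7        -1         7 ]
U + V =
[        1         3         2 ]
[       14        -6       -11 ]
[       -6         6        17 ]

Matrix addition is elementwise: (U+V)[i][j] = U[i][j] + V[i][j].
  (U+V)[0][0] = (5) + (-4) = 1
  (U+V)[0][1] = (3) + (0) = 3
  (U+V)[0][2] = (7) + (-5) = 2
  (U+V)[1][0] = (4) + (10) = 14
  (U+V)[1][1] = (-10) + (4) = -6
  (U+V)[1][2] = (-4) + (-7) = -11
  (U+V)[2][0] = (1) + (-7) = -6
  (U+V)[2][1] = (7) + (-1) = 6
  (U+V)[2][2] = (10) + (7) = 17
U + V =
[        1         3         2 ]
[       14        -6       -11 ]
[       -6         6        17 ]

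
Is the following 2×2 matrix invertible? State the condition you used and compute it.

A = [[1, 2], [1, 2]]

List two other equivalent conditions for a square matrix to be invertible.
No, not invertible; det(A) = 0 (two rows are equal, so the rows are linearly dependent). Equivalent conditions (failing for this A): rank(A) < 2; Ax = 0 has non-trivial solutions; 0 is an eigenvalue; the columns are linearly dependent.

To check invertibility, compute det(A).
In this matrix, row 0 and the last row are identical, so one row is a scalar multiple of another and the rows are linearly dependent.
A matrix with linearly dependent rows has det = 0 and is not invertible.
Equivalent failed conditions:
- rank(A) < 2.
- Ax = 0 has non-trivial solutions.
- 0 is an eigenvalue.
- The columns are linearly dependent.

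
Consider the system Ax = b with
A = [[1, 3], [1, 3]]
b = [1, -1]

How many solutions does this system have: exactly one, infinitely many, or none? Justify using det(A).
No solution

det(A) = (1)*(3) - (3)*(1) = 0, so A is singular.
The column space of A is span(column 1) = span([1, 1]).
b = [1, -1] is not a scalar multiple of column 1, so b ∉ column space and the system is inconsistent — no solution.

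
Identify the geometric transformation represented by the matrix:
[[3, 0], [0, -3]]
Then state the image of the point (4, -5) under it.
non-uniform scaling by (3, -3); image of (4, -5) is (12, 15)

This is diagonal with distinct entries, so it scales the x-axis by 3 and the y-axis by -3.
The matrix [[3, 0], [0, -3]] represents: non-uniform scaling by (3, -3).
Applying it to (4, -5): [3·4 + 0·-5, 0·4 + -3·-5] = (12, 15).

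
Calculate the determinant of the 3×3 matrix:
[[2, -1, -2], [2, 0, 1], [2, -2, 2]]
14

Expansion along first row:
det = 2·det([[0,1],[-2,2]]) - -1·det([[2,1],[2,2]]) + -2·det([[2,0],[2,-2]])
    = 2·(0·2 - 1·-2) - -1·(2·2 - 1·2) + -2·(2·-2 - 0·2)
    = 2·2 - -1·2 + -2·-4
    = 4 + 2 + 8 = 14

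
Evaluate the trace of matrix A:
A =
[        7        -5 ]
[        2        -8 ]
tr(A) = 7 - 8 = -1

The trace of a square matrix is the sum of its diagonal entries.
Diagonal entries of A: A[0][0] = 7, A[1][1] = -8.
tr(A) = 7 - 8 = -1.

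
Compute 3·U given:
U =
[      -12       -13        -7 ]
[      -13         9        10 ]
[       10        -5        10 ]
3U =
[      -36       -39       -21 ]
[      -39        27        30 ]
[       30       -15        30 ]

Scalar multiplication is elementwise: (3U)[i][j] = 3 * U[i][j].
  (3U)[0][0] = 3 * (-12) = -36
  (3U)[0][1] = 3 * (-13) = -39
  (3U)[0][2] = 3 * (-7) = -21
  (3U)[1][0] = 3 * (-13) = -39
  (3U)[1][1] = 3 * (9) = 27
  (3U)[1][2] = 3 * (10) = 30
  (3U)[2][0] = 3 * (10) = 30
  (3U)[2][1] = 3 * (-5) = -15
  (3U)[2][2] = 3 * (10) = 30
3U =
[      -36       -39       -21 ]
[      -39        27        30 ]
[       30       -15        30 ]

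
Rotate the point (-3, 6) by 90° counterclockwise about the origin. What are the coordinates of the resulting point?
(-6, -3)

Rotation matrix R(θ) = [[cos θ, -sin θ], [sin θ, cos θ]]; for θ = 90°:
R = [[0, -1], [1, 0]]
Result: R × [-3, 6]ᵀ = [0·-3 + (-1)·6, 1·-3 + (0)·6]ᵀ = (-6, -3)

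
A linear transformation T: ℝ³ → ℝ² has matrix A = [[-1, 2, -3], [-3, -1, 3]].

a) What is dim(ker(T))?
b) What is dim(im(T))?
dim(ker) = 1, dim(im) = 2

The two rows are not scalar multiples of one another (no single k satisfies row 2 = k × row 1), so they are linearly independent.
Thus rank(A) = 2.
dim(im(T)) = rank(A) = 2.
By the rank-nullity theorem applied to T: ℝ³ → ℝ², rank(A) + nullity(A) = 3 (the domain dimension), so dim(ker(T)) = 3 - 2 = 1.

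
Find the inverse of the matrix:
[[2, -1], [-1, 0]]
[[0, -1], [-1, -2]]

For [[a,b],[c,d]], inverse = (1/det)·[[d,-b],[-c,a]]
det = 2·0 - -1·-1 = -1
Inverse = (1/-1)·[[0, 1], [1, 2]]
        = [[0, -1], [-1, -2]]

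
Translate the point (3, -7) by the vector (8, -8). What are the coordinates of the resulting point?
(11, -15)

Translation by (8, -8):
x' = 3 + 8 = 11
y' = -7 + -8 = -15
Homogeneous matrix: [[1, 0, 8], [0, 1, -8], [0, 0, 1]]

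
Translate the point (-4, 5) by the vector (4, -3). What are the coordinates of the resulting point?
(0, 2)

Translation by (4, -3):
x' = -4 + 4 = 0
y' = 5 + -3 = 2
Homogeneous matrix: [[1, 0, 4], [0, 1, -3], [0, 0, 1]]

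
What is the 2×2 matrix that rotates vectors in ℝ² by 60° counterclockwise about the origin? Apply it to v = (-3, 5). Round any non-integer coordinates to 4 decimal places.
R = [[1/2, -√3/2], [√3/2, 1/2]]; R·v = (-5.8301, -0.0981)

A counterclockwise rotation by angle θ in ℝ² has matrix R(θ) = [[cos θ, -sin θ], [sin θ, cos θ]].
For θ = 60°: cos θ = 1/2, sin θ = √3/2.
R(60°) = [[1/2, -√3/2], [√3/2, 1/2]].
R·v = [1/2·-3 + (-√3/2)·5, √3/2·-3 + 1/2·5] = (-5.8301, -0.0981).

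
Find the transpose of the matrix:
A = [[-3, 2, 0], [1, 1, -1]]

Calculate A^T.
[[-3, 1], [2, 1], [0, -1]]

The transpose sends entry (i,j) to (j,i); rows become columns.
Row 0 of A: [-3, 2, 0] -> column 0 of A^T.
Row 1 of A: [1, 1, -1] -> column 1 of A^T.
A^T = [[-3, 1], [2, 1], [0, -1]]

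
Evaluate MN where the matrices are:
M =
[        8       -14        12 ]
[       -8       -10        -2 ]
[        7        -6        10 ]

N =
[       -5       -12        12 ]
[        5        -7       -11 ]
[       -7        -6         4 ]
MN =
[     -194       -70       298 ]
[        4       178         6 ]
[     -135      -102       190 ]

Matrix multiplication: (MN)[i][j] = sum over k of M[i][k] * N[k][j].
  (MN)[0][0] = (8)*(-5) + (-14)*(5) + (12)*(-7) = -194
  (MN)[0][1] = (8)*(-12) + (-14)*(-7) + (12)*(-6) = -70
  (MN)[0][2] = (8)*(12) + (-14)*(-11) + (12)*(4) = 298
  (MN)[1][0] = (-8)*(-5) + (-10)*(5) + (-2)*(-7) = 4
  (MN)[1][1] = (-8)*(-12) + (-10)*(-7) + (-2)*(-6) = 178
  (MN)[1][2] = (-8)*(12) + (-10)*(-11) + (-2)*(4) = 6
  (MN)[2][0] = (7)*(-5) + (-6)*(5) + (10)*(-7) = -135
  (MN)[2][1] = (7)*(-12) + (-6)*(-7) + (10)*(-6) = -102
  (MN)[2][2] = (7)*(12) + (-6)*(-11) + (10)*(4) = 190
MN =
[     -194       -70       298 ]
[        4       178         6 ]
[     -135      -102       190 ]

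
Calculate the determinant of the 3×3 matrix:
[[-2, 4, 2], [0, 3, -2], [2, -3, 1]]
-22

Expansion along first row:
det = -2·det([[3,-2],[-3,1]]) - 4·det([[0,-2],[2,1]]) + 2·det([[0,3],[2,-3]])
    = -2·(3·1 - -2·-3) - 4·(0·1 - -2·2) + 2·(0·-3 - 3·2)
    = -2·-3 - 4·4 + 2·-6
    = 6 + -16 + -12 = -22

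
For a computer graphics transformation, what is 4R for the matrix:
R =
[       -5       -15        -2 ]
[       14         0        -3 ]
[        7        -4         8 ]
4R =
[      -20       -60        -8 ]
[       56         0       -12 ]
[       28       -16        32 ]

Scalar multiplication is elementwise: (4R)[i][j] = 4 * R[i][j].
  (4R)[0][0] = 4 * (-5) = -20
  (4R)[0][1] = 4 * (-15) = -60
  (4R)[0][2] = 4 * (-2) = -8
  (4R)[1][0] = 4 * (14) = 56
  (4R)[1][1] = 4 * (0) = 0
  (4R)[1][2] = 4 * (-3) = -12
  (4R)[2][0] = 4 * (7) = 28
  (4R)[2][1] = 4 * (-4) = -16
  (4R)[2][2] = 4 * (8) = 32
4R =
[      -20       -60        -8 ]
[       56         0       -12 ]
[       28       -16        32 ]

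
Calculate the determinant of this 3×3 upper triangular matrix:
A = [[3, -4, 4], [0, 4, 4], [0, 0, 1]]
12

The determinant of a triangular matrix is the product of its diagonal entries (the off-diagonal entries above the diagonal do not affect it).
det(A) = (3) * (4) * (1) = 12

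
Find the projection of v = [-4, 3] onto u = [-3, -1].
[-27/10, -9/10]

The projection of v onto u is proj_u(v) = ((v·u) / (u·u)) · u.
v·u = (-4)*(-3) + (3)*(-1) = 9.
u·u = (-3)*(-3) + (-1)*(-1) = 10.
coefficient = 9 / 10 = 9/10.
proj_u(v) = 9/10 · [-3, -1] = [-27/10, -9/10].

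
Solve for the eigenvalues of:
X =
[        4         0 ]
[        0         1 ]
λ = 1, 4

Solve det(X - λI) = 0. For a 2×2 matrix the characteristic equation is λ² - (trace)λ + det = 0.
trace(X) = a + d = 4 + 1 = 5.
det(X) = a*d - b*c = (4)*(1) - (0)*(0) = 4 - 0 = 4.
Characteristic equation: λ² - (5)λ + (4) = 0.
Discriminant = (5)² - 4*(4) = 25 - 16 = 9.
λ = (5 ± √9) / 2 = (5 ± 3) / 2 = 1, 4.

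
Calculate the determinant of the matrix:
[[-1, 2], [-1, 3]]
-1

For a 2×2 matrix [[a, b], [c, d]], det = ad - bc
det = (-1)(3) - (2)(-1) = -3 - -2 = -1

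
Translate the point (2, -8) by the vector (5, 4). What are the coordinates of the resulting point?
(7, -4)

Translation by (5, 4):
x' = 2 + 5 = 7
y' = -8 + 4 = -4
Homogeneous matrix: [[1, 0, 5], [0, 1, 4], [0, 0, 1]]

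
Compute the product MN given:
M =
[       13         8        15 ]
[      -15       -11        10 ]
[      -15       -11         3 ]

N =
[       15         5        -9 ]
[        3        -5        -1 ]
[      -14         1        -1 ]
MN =
[        9        40      -140 ]
[     -398       -10       136 ]
[     -300       -17       143 ]

Matrix multiplication: (MN)[i][j] = sum over k of M[i][k] * N[k][j].
  (MN)[0][0] = (13)*(15) + (8)*(3) + (15)*(-14) = 9
  (MN)[0][1] = (13)*(5) + (8)*(-5) + (15)*(1) = 40
  (MN)[0][2] = (13)*(-9) + (8)*(-1) + (15)*(-1) = -140
  (MN)[1][0] = (-15)*(15) + (-11)*(3) + (10)*(-14) = -398
  (MN)[1][1] = (-15)*(5) + (-11)*(-5) + (10)*(1) = -10
  (MN)[1][2] = (-15)*(-9) + (-11)*(-1) + (10)*(-1) = 136
  (MN)[2][0] = (-15)*(15) + (-11)*(3) + (3)*(-14) = -300
  (MN)[2][1] = (-15)*(5) + (-11)*(-5) + (3)*(1) = -17
  (MN)[2][2] = (-15)*(-9) + (-11)*(-1) + (3)*(-1) = 143
MN =
[        9        40      -140 ]
[     -398       -10       136 ]
[     -300       -17       143 ]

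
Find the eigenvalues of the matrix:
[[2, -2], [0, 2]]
λ = 2 and λ = 2

Characteristic equation: det(A - λI) = 0
λ² - (trace)λ + (det) = 0
λ² - (4)λ + (4) = 0
λ² - 4λ + 4 = 0
Solving: λ = 2, 2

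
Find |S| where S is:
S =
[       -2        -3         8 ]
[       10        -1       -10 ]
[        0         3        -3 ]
det(S) = 84

Expand along row 0 (cofactor expansion): det(S) = a*(e*i - f*h) - b*(d*i - f*g) + c*(d*h - e*g), where the 3×3 is [[a, b, c], [d, e, f], [g, h, i]].
Minor M_00 = (-1)*(-3) - (-10)*(3) = 3 + 30 = 33.
Minor M_01 = (10)*(-3) - (-10)*(0) = -30 - 0 = -30.
Minor M_02 = (10)*(3) - (-1)*(0) = 30 - 0 = 30.
det(S) = (-2)*(33) - (-3)*(-30) + (8)*(30) = -66 - 90 + 240 = 84.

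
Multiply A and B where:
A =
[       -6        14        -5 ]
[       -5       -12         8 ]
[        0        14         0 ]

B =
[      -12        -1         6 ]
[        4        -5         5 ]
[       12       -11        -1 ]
AB =
[       68        -9        39 ]
[      108       -23       -98 ]
[       56       -70        70 ]

Matrix multiplication: (AB)[i][j] = sum over k of A[i][k] * B[k][j].
  (AB)[0][0] = (-6)*(-12) + (14)*(4) + (-5)*(12) = 68
  (AB)[0][1] = (-6)*(-1) + (14)*(-5) + (-5)*(-11) = -9
  (AB)[0][2] = (-6)*(6) + (14)*(5) + (-5)*(-1) = 39
  (AB)[1][0] = (-5)*(-12) + (-12)*(4) + (8)*(12) = 108
  (AB)[1][1] = (-5)*(-1) + (-12)*(-5) + (8)*(-11) = -23
  (AB)[1][2] = (-5)*(6) + (-12)*(5) + (8)*(-1) = -98
  (AB)[2][0] = (0)*(-12) + (14)*(4) + (0)*(12) = 56
  (AB)[2][1] = (0)*(-1) + (14)*(-5) + (0)*(-11) = -70
  (AB)[2][2] = (0)*(6) + (14)*(5) + (0)*(-1) = 70
AB =
[       68        -9        39 ]
[      108       -23       -98 ]
[       56       -70        70 ]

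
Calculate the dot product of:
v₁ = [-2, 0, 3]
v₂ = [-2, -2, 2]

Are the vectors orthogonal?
10, No

The dot product is the sum of products of corresponding components.
v₁·v₂ = (-2)*(-2) + (0)*(-2) + (3)*(2) = 4 + 0 + 6 = 10.
Two vectors are orthogonal iff their dot product is 0; here the dot product is 10, so the vectors are not orthogonal.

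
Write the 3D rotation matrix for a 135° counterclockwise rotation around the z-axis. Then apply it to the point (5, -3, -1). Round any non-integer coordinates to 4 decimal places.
R = [[-√2/2, -√2/2, 0], [√2/2, -√2/2, 0], [0, 0, 1]]; R·(5, -3, -1) = (-1.4142, 5.6569, -1.0000)

Rotation matrix for 135° around z-axis:
cos(135°) = -√2/2, sin(135°) = √2/2
R = [[-√2/2, -√2/2, 0], [√2/2, -√2/2, 0], [0, 0, 1]]
Apply to (5, -3, -1): R·[5, -3, -1]ᵀ = (-1.4142, 5.6569, -1.0000)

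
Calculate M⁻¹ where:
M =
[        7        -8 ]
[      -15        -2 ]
det(M) = -134
M⁻¹ =
[     1/67     -4/67 ]
[  -15/134    -7/134 ]

For a 2×2 matrix M = [[a, b], [c, d]] with det(M) ≠ 0, M⁻¹ = (1/det(M)) * [[d, -b], [-c, a]].
det(M) = (7)*(-2) - (-8)*(-15) = -14 - 120 = -134.
M⁻¹ = (1/-134) * [[-2, 8], [15, 7]].
Dividing each entry by -134 and reducing:
M⁻¹ =
[     1/67     -4/67 ]
[  -15/134    -7/134 ]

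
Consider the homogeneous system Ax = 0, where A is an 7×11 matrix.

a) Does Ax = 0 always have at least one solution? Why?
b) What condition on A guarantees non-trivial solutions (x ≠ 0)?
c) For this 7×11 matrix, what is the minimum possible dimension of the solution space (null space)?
a) Yes, x = 0 is always a solution. b) When A has linearly dependent columns (rank < n). c) Minimum nullity = 4.

a) x = 0 satisfies A·0 = 0, so the zero vector is always a solution.
b) Non-trivial solutions exist iff the columns of A are linearly dependent, equivalently rank(A) < n (the number of columns).
c) By rank-nullity, rank(A) + nullity(A) = n = 11. Since A has only 7 rows, rank(A) ≤ 7, so nullity(A) ≥ 11 - 7 = 4.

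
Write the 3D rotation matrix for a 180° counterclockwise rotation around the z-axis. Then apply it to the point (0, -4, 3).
R = [[-1, 0, 0], [0, -1, 0], [0, 0, 1]]; R·(0, -4, 3) = (0, 4, 3)

Rotation matrix for 180° around z-axis:
cos(180°) = -1, sin(180°) = 0
R = [[-1, 0, 0], [0, -1, 0], [0, 0, 1]]
Apply to (0, -4, 3): R·[0, -4, 3]ᵀ = (0, 4, 3)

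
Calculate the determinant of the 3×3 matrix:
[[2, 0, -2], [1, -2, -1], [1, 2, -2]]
4

Expansion along first row:
det = 2·det([[-2,-1],[2,-2]]) - 0·det([[1,-1],[1,-2]]) + -2·det([[1,-2],[1,2]])
    = 2·(-2·-2 - -1·2) - 0·(1·-2 - -1·1) + -2·(1·2 - -2·1)
    = 2·6 - 0·-1 + -2·4
    = 12 + 0 + -8 = 4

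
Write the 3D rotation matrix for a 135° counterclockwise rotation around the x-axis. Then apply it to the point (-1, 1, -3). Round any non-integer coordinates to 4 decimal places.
R = [[1, 0, 0], [0, -√2/2, -√2/2], [0, √2/2, -√2/2]]; R·(-1, 1, -3) = (-1.0000, 1.4142, 2.8284)

Rotation matrix for 135° around x-axis:
cos(135°) = -√2/2, sin(135°) = √2/2
R = [[1, 0, 0], [0, -√2/2, -√2/2], [0, √2/2, -√2/2]]
Apply to (-1, 1, -3): R·[-1, 1, -3]ᵀ = (-1.0000, 1.4142, 2.8284)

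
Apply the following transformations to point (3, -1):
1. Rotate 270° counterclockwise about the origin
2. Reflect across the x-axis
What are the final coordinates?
(-1, 3)

Step 1: Rotate 270° → (-1, -3)
Step 2: Reflect across the x-axis → (-1, 3)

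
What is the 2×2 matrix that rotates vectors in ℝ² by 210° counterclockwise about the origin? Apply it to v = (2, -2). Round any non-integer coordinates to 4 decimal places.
R = [[-√3/2, 1/2], [-1/2, -√3/2]]; R·v = (-2.7321, 0.7321)

A counterclockwise rotation by angle θ in ℝ² has matrix R(θ) = [[cos θ, -sin θ], [sin θ, cos θ]].
For θ = 210°: cos θ = -√3/2, sin θ = -1/2.
R(210°) = [[-√3/2, 1/2], [-1/2, -√3/2]].
R·v = [-√3/2·2 + (1/2)·-2, -1/2·2 + -√3/2·-2] = (-2.7321, 0.7321).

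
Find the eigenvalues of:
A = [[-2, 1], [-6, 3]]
λ = 0, 1

Solve det(A - λI) = 0. For a 2×2 matrix this is λ² - (trace)λ + det = 0.
trace(A) = -2 + 3 = 1.
det(A) = (-2)*(3) - (1)*(-6) = -6 + 6 = 0.
Characteristic equation: λ² - (1)λ + (0) = 0.
Discriminant: (1)² - 4*(0) = 1 - 0 = 1.
Roots: λ = (1 ± √1) / 2 = 0, 1.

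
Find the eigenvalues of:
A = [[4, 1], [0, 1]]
λ = 1, 4

Solve det(A - λI) = 0. For a 2×2 matrix this is λ² - (trace)λ + det = 0.
trace(A) = 4 + 1 = 5.
det(A) = (4)*(1) - (1)*(0) = 4 - 0 = 4.
Characteristic equation: λ² - (5)λ + (4) = 0.
Discriminant: (5)² - 4*(4) = 25 - 16 = 9.
Roots: λ = (5 ± √9) / 2 = 1, 4.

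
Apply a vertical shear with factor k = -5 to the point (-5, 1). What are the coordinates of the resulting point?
(-5, 26)

Shear matrix for vertical shear with factor k = -5:
[[1, 0], [-5, 1]]
Result: (-5, 1) → (-5, 26)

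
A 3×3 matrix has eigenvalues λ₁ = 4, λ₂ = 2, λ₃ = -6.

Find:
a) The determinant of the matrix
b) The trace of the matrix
det = -48, trace = 0

Two standard eigenvalue identities:
- det(A) equals the product of the eigenvalues (counted with multiplicity).
- trace(A) equals the sum of the eigenvalues.
det(A) = (4)*(2)*(-6) = -48.
trace(A) = 4 + 2 - 6 = 0.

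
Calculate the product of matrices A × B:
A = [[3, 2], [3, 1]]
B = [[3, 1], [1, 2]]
[[11, 7], [10, 5]]

Matrix multiplication:
C[0][0] = 3×3 + 2×1 = 11
C[0][1] = 3×1 + 2×2 = 7
C[1][0] = 3×3 + 1×1 = 10
C[1][1] = 3×1 + 1×2 = 5
Result: [[11, 7], [10, 5]]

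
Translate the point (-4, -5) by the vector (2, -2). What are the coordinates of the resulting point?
(-2, -7)

Translation by (2, -2):
x' = -4 + 2 = -2
y' = -5 + -2 = -7
Homogeneous matrix: [[1, 0, 2], [0, 1, -2], [0, 0, 1]]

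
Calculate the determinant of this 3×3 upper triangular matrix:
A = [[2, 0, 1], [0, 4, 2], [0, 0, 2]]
16

The determinant of a triangular matrix is the product of its diagonal entries (the off-diagonal entries above the diagonal do not affect it).
det(A) = (2) * (4) * (2) = 16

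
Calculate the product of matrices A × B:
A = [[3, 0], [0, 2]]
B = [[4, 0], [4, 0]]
[[12, 0], [8, 0]]

Matrix multiplication:
C[0][0] = 3×4 + 0×4 = 12
C[0][1] = 3×0 + 0×0 = 0
C[1][0] = 0×4 + 2×4 = 8
C[1][1] = 0×0 + 2×0 = 0
Result: [[12, 0], [8, 0]]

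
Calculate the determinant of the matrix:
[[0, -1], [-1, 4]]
-1

For a 2×2 matrix [[a, b], [c, d]], det = ad - bc
det = (0)(4) - (-1)(-1) = 0 - 1 = -1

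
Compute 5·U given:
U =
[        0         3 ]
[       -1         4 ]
5U =
[        0        15 ]
[       -5        20 ]

Scalar multiplication is elementwise: (5U)[i][j] = 5 * U[i][j].
  (5U)[0][0] = 5 * (0) = 0
  (5U)[0][1] = 5 * (3) = 15
  (5U)[1][0] = 5 * (-1) = -5
  (5U)[1][1] = 5 * (4) = 20
5U =
[        0        15 ]
[       -5        20 ]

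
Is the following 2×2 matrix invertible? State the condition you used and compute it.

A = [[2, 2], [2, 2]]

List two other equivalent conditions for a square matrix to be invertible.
No, not invertible; det(A) = 0 (two rows are equal, so the rows are linearly dependent). Equivalent conditions (failing for this A): rank(A) < 2; Ax = 0 has non-trivial solutions; 0 is an eigenvalue; the columns are linearly dependent.

To check invertibility, compute det(A).
In this matrix, row 0 and the last row are identical, so one row is a scalar multiple of another and the rows are linearly dependent.
A matrix with linearly dependent rows has det = 0 and is not invertible.
Equivalent failed conditions:
- rank(A) < 2.
- Ax = 0 has non-trivial solutions.
- 0 is an eigenvalue.
- The columns are linearly dependent.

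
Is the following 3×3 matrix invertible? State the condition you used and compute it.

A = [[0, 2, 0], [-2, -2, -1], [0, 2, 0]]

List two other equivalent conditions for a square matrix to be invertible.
No, not invertible; det(A) = 0 (two rows are equal, so the rows are linearly dependent). Equivalent conditions (failing for this A): rank(A) < 3; Ax = 0 has non-trivial solutions; 0 is an eigenvalue; the columns are linearly dependent.

To check invertibility, compute det(A).
In this matrix, row 0 and the last row are identical, so one row is a scalar multiple of another and the rows are linearly dependent.
A matrix with linearly dependent rows has det = 0 and is not invertible.
Equivalent failed conditions:
- rank(A) < 3.
- Ax = 0 has non-trivial solutions.
- 0 is an eigenvalue.
- The columns are linearly dependent.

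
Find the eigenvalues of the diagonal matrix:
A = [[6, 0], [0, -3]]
λ₁ = 6, λ₂ = -3

The characteristic polynomial of A is det(A - λI) = (6 - λ)(-3 - λ) = 0.
The roots are λ = 6 and λ = -3, so the eigenvalues are the diagonal entries.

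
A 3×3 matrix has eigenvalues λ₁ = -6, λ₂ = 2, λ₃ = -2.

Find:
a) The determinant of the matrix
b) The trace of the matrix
det = 24, trace = -6

Two standard eigenvalue identities:
- det(A) equals the product of the eigenvalues (counted with multiplicity).
- trace(A) equals the sum of the eigenvalues.
det(A) = (-6)*(2)*(-2) = 24.
trace(A) = -6 + 2 - 2 = -6.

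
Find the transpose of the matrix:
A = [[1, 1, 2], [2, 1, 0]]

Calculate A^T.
[[1, 2], [1, 1], [2, 0]]

The transpose sends entry (i,j) to (j,i); rows become columns.
Row 0 of A: [1, 1, 2] -> column 0 of A^T.
Row 1 of A: [2, 1, 0] -> column 1 of A^T.
A^T = [[1, 2], [1, 1], [2, 0]]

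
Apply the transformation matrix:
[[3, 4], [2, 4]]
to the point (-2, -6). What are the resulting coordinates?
(-30, -28)

Matrix multiplication:
[[3, 4], [2, 4]] × [-2, -6]ᵀ
= [3×-2 + 4×-6, 2×-2 + 4×-6]ᵀ
= [-30.0000, -28.0000]ᵀ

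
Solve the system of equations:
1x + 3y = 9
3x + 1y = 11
x = 3, y = 2

Use elimination (row reduction):
Equation 1: 1x + 3y = 9.
Equation 2: 3x + 1y = 11.
Multiply Eq1 by 3 and Eq2 by 1: 3x + 9y = 27;  3x + 1y = 11.
Subtract: (-8)y = -16, so y = 2.
Back-substitute into Eq1: 1x + 3*(2) = 9, so x = 3.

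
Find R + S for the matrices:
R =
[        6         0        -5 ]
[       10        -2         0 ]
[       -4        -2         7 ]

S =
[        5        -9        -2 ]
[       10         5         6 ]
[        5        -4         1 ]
R + S =
[       11        -9        -7 ]
[       20         3         6 ]
[        1        -6         8 ]

Matrix addition is elementwise: (R+S)[i][j] = R[i][j] + S[i][j].
  (R+S)[0][0] = (6) + (5) = 11
  (R+S)[0][1] = (0) + (-9) = -9
  (R+S)[0][2] = (-5) + (-2) = -7
  (R+S)[1][0] = (10) + (10) = 20
  (R+S)[1][1] = (-2) + (5) = 3
  (R+S)[1][2] = (0) + (6) = 6
  (R+S)[2][0] = (-4) + (5) = 1
  (R+S)[2][1] = (-2) + (-4) = -6
  (R+S)[2][2] = (7) + (1) = 8
R + S =
[       11        -9        -7 ]
[       20         3         6 ]
[        1        -6         8 ]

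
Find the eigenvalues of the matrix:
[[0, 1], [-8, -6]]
λ = -4 and λ = -2

Characteristic equation: det(A - λI) = 0
λ² - (trace)λ + (det) = 0
λ² - (-6)λ + (8) = 0
λ² + 6λ + 8 = 0
Solving: λ = -4, -2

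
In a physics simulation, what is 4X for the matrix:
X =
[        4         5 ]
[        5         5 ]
4X =
[       16        20 ]
[       20        20 ]

Scalar multiplication is elementwise: (4X)[i][j] = 4 * X[i][j].
  (4X)[0][0] = 4 * (4) = 16
  (4X)[0][1] = 4 * (5) = 20
  (4X)[1][0] = 4 * (5) = 20
  (4X)[1][1] = 4 * (5) = 20
4X =
[       16        20 ]
[       20        20 ]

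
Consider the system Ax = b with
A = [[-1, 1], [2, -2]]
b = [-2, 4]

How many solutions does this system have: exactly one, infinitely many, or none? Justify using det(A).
Infinitely many solutions

det(A) = (-1)*(-2) - (1)*(2) = 0, so A is singular (column 2 is -1 times column 1).
b = [-2, 4] = 2 * column 1 of A, so b lies in the column space of A.
A singular matrix whose right-hand side is in its column space gives a 1-parameter family of solutions — infinitely many.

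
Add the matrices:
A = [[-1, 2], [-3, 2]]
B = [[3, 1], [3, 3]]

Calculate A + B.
[[2, 3], [0, 5]]

Add corresponding elements:
(-1)+(3)=2
(2)+(1)=3
(-3)+(3)=0
(2)+(3)=5
A + B = [[2, 3], [0, 5]]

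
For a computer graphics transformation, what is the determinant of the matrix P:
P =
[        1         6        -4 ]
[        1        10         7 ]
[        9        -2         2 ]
det(P) = 768

Expand along row 0 (cofactor expansion): det(P) = a*(e*i - f*h) - b*(d*i - f*g) + c*(d*h - e*g), where the 3×3 is [[a, b, c], [d, e, f], [g, h, i]].
Minor M_00 = (10)*(2) - (7)*(-2) = 20 + 14 = 34.
Minor M_01 = (1)*(2) - (7)*(9) = 2 - 63 = -61.
Minor M_02 = (1)*(-2) - (10)*(9) = -2 - 90 = -92.
det(P) = (1)*(34) - (6)*(-61) + (-4)*(-92) = 34 + 366 + 368 = 768.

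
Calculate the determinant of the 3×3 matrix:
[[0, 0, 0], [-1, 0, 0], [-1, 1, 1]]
0

Expansion along first row:
det = 0·det([[0,0],[1,1]]) - 0·det([[-1,0],[-1,1]]) + 0·det([[-1,0],[-1,1]])
    = 0·(0·1 - 0·1) - 0·(-1·1 - 0·-1) + 0·(-1·1 - 0·-1)
    = 0·0 - 0·-1 + 0·-1
    = 0 + 0 + 0 = 0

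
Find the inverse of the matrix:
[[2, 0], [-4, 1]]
[[1/2, 0], [2, 1]]

For [[a,b],[c,d]], inverse = (1/det)·[[d,-b],[-c,a]]
det = 2·1 - 0·-4 = 2
Inverse = (1/2)·[[1, 0], [4, 2]]
        = [[1/2, 0], [2, 1]]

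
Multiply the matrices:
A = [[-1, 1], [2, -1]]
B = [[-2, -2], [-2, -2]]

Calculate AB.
[[0, 0], [-2, -2]]

Each entry (i,j) of AB = sum over k of A[i][k]*B[k][j].
(AB)[0][0] = (-1)*(-2) + (1)*(-2) = 0
(AB)[0][1] = (-1)*(-2) + (1)*(-2) = 0
(AB)[1][0] = (2)*(-2) + (-1)*(-2) = -2
(AB)[1][1] = (2)*(-2) + (-1)*(-2) = -2
AB = [[0, 0], [-2, -2]]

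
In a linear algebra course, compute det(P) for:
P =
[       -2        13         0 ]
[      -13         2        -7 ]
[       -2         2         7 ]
det(P) = 1309

Expand along row 0 (cofactor expansion): det(P) = a*(e*i - f*h) - b*(d*i - f*g) + c*(d*h - e*g), where the 3×3 is [[a, b, c], [d, e, f], [g, h, i]].
Minor M_00 = (2)*(7) - (-7)*(2) = 14 + 14 = 28.
Minor M_01 = (-13)*(7) - (-7)*(-2) = -91 - 14 = -105.
Minor M_02 = (-13)*(2) - (2)*(-2) = -26 + 4 = -22.
det(P) = (-2)*(28) - (13)*(-105) + (0)*(-22) = -56 + 1365 + 0 = 1309.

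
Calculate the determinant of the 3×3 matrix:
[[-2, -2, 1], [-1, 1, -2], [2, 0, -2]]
14

Expansion along first row:
det = -2·det([[1,-2],[0,-2]]) - -2·det([[-1,-2],[2,-2]]) + 1·det([[-1,1],[2,0]])
    = -2·(1·-2 - -2·0) - -2·(-1·-2 - -2·2) + 1·(-1·0 - 1·2)
    = -2·-2 - -2·6 + 1·-2
    = 4 + 12 + -2 = 14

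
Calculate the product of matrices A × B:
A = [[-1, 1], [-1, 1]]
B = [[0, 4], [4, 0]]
[[4, -4], [4, -4]]

Matrix multiplication:
C[0][0] = -1×0 + 1×4 = 4
C[0][1] = -1×4 + 1×0 = -4
C[1][0] = -1×0 + 1×4 = 4
C[1][1] = -1×4 + 1×0 = -4
Result: [[4, -4], [4, -4]]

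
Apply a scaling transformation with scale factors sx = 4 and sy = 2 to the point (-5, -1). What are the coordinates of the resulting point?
(-20, -2)

Scaling matrix:
[[4, 0], [0, 2]]
Result: (-5 × 4, -1 × 2) = (-20, -2)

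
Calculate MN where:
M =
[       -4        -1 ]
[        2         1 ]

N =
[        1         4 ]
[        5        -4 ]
MN =
[       -9       -12 ]
[        7         4 ]

Matrix multiplication: (MN)[i][j] = sum over k of M[i][k] * N[k][j].
  (MN)[0][0] = (-4)*(1) + (-1)*(5) = -9
  (MN)[0][1] = (-4)*(4) + (-1)*(-4) = -12
  (MN)[1][0] = (2)*(1) + (1)*(5) = 7
  (MN)[1][1] = (2)*(4) + (1)*(-4) = 4
MN =
[       -9       -12 ]
[        7         4 ]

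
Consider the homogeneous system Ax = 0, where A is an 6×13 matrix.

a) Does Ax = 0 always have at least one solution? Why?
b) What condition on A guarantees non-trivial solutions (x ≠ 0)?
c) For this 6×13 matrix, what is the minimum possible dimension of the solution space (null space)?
a) Yes, x = 0 is always a solution. b) When A has linearly dependent columns (rank < n). c) Minimum nullity = 7.

a) x = 0 satisfies A·0 = 0, so the zero vector is always a solution.
b) Non-trivial solutions exist iff the columns of A are linearly dependent, equivalently rank(A) < n (the number of columns).
c) By rank-nullity, rank(A) + nullity(A) = n = 13. Since A has only 6 rows, rank(A) ≤ 6, so nullity(A) ≥ 13 - 6 = 7.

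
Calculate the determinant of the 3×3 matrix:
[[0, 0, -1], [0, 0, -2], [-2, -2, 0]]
0

Expansion along first row:
det = 0·det([[0,-2],[-2,0]]) - 0·det([[0,-2],[-2,0]]) + -1·det([[0,0],[-2,-2]])
    = 0·(0·0 - -2·-2) - 0·(0·0 - -2·-2) + -1·(0·-2 - 0·-2)
    = 0·-4 - 0·-4 + -1·0
    = 0 + 0 + 0 = 0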